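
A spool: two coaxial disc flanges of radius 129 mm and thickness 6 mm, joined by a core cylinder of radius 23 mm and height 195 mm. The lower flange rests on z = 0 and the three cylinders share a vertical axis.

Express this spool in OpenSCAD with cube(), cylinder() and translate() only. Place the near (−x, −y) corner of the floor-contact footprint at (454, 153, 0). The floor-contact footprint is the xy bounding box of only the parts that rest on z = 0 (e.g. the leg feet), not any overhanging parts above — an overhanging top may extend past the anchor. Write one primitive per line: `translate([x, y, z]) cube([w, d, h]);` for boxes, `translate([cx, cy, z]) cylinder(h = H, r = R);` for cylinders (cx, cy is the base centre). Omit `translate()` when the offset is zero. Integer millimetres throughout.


translate([583, 282, 0]) cylinder(h = 6, r = 129);
translate([583, 282, 6]) cylinder(h = 195, r = 23);
translate([583, 282, 201]) cylinder(h = 6, r = 129);


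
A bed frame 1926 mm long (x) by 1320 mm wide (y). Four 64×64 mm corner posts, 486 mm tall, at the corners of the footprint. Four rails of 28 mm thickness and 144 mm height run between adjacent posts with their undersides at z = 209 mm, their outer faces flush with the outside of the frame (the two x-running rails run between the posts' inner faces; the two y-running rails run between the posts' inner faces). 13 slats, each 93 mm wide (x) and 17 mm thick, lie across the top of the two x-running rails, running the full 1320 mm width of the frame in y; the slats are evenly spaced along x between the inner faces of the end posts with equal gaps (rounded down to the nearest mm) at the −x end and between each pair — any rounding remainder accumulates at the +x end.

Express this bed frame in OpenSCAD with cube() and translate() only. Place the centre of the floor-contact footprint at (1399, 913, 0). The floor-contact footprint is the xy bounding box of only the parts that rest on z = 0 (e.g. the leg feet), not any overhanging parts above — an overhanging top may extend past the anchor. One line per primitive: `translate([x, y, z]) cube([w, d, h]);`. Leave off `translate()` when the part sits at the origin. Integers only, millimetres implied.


translate([436, 253, 0]) cube([64, 64, 486]);
translate([436, 1509, 0]) cube([64, 64, 486]);
translate([2298, 253, 0]) cube([64, 64, 486]);
translate([2298, 1509, 0]) cube([64, 64, 486]);
translate([500, 253, 209]) cube([1798, 28, 144]);
translate([500, 1545, 209]) cube([1798, 28, 144]);
translate([436, 317, 209]) cube([28, 1192, 144]);
translate([2334, 317, 209]) cube([28, 1192, 144]);
translate([542, 253, 353]) cube([93, 1320, 17]);
translate([677, 253, 353]) cube([93, 1320, 17]);
translate([812, 253, 353]) cube([93, 1320, 17]);
translate([947, 253, 353]) cube([93, 1320, 17]);
translate([1082, 253, 353]) cube([93, 1320, 17]);
translate([1217, 253, 353]) cube([93, 1320, 17]);
translate([1352, 253, 353]) cube([93, 1320, 17]);
translate([1487, 253, 353]) cube([93, 1320, 17]);
translate([1622, 253, 353]) cube([93, 1320, 17]);
translate([1757, 253, 353]) cube([93, 1320, 17]);
translate([1892, 253, 353]) cube([93, 1320, 17]);
translate([2027, 253, 353]) cube([93, 1320, 17]);
translate([2162, 253, 353]) cube([93, 1320, 17]);


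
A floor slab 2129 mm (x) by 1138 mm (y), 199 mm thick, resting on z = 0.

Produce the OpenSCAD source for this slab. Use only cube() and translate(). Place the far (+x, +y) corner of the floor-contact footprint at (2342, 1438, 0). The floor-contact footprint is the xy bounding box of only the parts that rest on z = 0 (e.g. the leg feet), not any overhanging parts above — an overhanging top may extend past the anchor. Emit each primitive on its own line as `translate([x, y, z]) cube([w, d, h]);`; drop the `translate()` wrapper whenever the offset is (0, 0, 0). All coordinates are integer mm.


translate([213, 300, 0]) cube([2129, 1138, 199]);


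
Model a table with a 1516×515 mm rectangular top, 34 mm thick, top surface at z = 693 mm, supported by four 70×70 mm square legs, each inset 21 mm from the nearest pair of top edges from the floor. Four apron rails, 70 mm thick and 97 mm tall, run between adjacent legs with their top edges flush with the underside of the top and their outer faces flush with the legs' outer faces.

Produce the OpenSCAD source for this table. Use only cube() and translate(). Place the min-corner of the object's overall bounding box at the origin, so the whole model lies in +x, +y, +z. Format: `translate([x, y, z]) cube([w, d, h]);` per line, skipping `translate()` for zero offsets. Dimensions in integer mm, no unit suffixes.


// leg_h = 693 - 34 = 659
// apron z = 659 - 97 = 562
translate([0, 0, 659]) cube([1516, 515, 34]);
translate([21, 21, 0]) cube([70, 70, 659]);
translate([1425, 21, 0]) cube([70, 70, 659]);
translate([21, 424, 0]) cube([70, 70, 659]);
translate([1425, 424, 0]) cube([70, 70, 659]);
translate([91, 21, 562]) cube([1334, 70, 97]);
translate([91, 424, 562]) cube([1334, 70, 97]);
translate([21, 91, 562]) cube([70, 333, 97]);
translate([1425, 91, 562]) cube([70, 333, 97]);


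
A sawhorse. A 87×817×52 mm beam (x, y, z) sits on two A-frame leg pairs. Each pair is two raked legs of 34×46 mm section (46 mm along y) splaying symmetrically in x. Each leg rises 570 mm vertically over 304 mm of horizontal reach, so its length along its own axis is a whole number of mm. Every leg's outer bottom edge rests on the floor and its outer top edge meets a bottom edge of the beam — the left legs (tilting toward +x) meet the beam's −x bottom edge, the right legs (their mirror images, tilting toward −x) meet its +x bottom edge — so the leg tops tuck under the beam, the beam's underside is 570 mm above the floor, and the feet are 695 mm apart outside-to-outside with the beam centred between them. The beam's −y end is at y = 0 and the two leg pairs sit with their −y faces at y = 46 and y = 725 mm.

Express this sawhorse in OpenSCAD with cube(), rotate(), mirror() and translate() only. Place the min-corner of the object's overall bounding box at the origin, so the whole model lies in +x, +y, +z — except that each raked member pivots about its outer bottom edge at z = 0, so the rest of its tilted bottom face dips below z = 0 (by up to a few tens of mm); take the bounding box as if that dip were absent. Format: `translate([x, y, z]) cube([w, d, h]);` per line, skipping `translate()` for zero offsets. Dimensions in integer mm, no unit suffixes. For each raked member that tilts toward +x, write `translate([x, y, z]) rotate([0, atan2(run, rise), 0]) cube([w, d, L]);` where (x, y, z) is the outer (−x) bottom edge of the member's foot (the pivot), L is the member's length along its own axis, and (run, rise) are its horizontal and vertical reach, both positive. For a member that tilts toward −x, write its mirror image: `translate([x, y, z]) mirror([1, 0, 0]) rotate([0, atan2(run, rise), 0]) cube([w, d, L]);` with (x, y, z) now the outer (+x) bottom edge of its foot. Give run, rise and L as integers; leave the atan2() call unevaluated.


translate([304, 0, 570]) cube([87, 817, 52]);
translate([0, 46, 0]) rotate([0, atan2(304, 570), 0]) cube([34, 46, 646]);
translate([695, 46, 0]) mirror([1, 0, 0]) rotate([0, atan2(304, 570), 0]) cube([34, 46, 646]);
translate([0, 725, 0]) rotate([0, atan2(304, 570), 0]) cube([34, 46, 646]);
translate([695, 725, 0]) mirror([1, 0, 0]) rotate([0, atan2(304, 570), 0]) cube([34, 46, 646]);


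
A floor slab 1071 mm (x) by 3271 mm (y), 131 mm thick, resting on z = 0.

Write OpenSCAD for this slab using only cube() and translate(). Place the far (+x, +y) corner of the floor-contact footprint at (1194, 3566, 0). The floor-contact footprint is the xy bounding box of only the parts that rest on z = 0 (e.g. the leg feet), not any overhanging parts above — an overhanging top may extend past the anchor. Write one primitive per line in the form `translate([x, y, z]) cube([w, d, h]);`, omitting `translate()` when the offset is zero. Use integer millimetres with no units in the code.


translate([123, 295, 0]) cube([1071, 3271, 131]);


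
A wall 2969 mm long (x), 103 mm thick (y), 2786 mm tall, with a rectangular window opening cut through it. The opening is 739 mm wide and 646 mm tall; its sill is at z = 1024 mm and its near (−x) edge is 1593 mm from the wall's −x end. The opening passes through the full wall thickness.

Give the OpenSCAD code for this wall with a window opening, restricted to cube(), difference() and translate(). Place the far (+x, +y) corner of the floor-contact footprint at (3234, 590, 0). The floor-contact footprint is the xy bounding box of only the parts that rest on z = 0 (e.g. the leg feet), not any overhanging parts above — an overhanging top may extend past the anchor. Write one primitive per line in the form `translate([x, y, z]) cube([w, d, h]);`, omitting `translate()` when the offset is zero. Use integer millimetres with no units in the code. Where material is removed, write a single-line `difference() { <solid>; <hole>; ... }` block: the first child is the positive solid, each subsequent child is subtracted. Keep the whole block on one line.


difference() { translate([265, 487, 0]) cube([2969, 103, 2786]); translate([1858, 487, 1024]) cube([739, 103, 646]); }


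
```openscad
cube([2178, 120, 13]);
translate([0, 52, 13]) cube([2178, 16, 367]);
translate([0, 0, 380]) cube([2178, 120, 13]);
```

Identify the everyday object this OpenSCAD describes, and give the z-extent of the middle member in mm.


An I-beam. The web height is 367 mm.

Two wide flanges with a thin centred web — an I-beam. Overall 393 mm minus two 13 mm flanges gives a web of 393 − 2·13 = 367 mm.


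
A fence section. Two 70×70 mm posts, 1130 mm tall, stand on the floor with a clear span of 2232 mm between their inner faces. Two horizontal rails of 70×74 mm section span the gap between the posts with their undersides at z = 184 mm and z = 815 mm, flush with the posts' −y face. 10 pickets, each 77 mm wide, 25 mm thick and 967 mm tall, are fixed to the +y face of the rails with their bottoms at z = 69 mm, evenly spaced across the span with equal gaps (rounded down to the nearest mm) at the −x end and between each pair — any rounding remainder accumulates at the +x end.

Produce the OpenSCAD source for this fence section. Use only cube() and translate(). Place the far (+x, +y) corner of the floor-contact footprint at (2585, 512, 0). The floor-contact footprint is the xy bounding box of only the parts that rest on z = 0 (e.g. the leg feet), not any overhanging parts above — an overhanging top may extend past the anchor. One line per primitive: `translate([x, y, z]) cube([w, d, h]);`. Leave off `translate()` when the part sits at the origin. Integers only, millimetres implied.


translate([213, 442, 0]) cube([70, 70, 1130]);
translate([2515, 442, 0]) cube([70, 70, 1130]);
translate([283, 442, 184]) cube([2232, 70, 74]);
translate([283, 442, 815]) cube([2232, 70, 74]);
translate([415, 512, 69]) cube([77, 25, 967]);
translate([624, 512, 69]) cube([77, 25, 967]);
translate([833, 512, 69]) cube([77, 25, 967]);
translate([1042, 512, 69]) cube([77, 25, 967]);
translate([1251, 512, 69]) cube([77, 25, 967]);
translate([1460, 512, 69]) cube([77, 25, 967]);
translate([1669, 512, 69]) cube([77, 25, 967]);
translate([1878, 512, 69]) cube([77, 25, 967]);
translate([2087, 512, 69]) cube([77, 25, 967]);
translate([2296, 512, 69]) cube([77, 25, 967]);


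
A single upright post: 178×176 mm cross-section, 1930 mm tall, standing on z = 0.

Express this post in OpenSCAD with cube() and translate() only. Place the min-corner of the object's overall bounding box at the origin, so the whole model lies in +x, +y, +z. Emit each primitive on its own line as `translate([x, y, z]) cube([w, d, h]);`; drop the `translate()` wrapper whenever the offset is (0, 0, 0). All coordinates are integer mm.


cube([178, 176, 1930]);


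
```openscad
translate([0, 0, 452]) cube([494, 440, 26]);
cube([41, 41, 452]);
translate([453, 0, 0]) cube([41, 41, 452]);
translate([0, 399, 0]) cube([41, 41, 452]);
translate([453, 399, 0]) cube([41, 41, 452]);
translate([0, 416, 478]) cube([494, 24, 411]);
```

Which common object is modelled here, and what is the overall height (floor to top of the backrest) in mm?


A chair. The overall height is 889 mm.

A slab on four corner posts with a tall panel at the back — a chair. The seat slab sits at z = 452 with thickness 26, and the 411 mm backrest starts at the seat top, so the overall height is 452 + 26 + 411 = 889 mm.


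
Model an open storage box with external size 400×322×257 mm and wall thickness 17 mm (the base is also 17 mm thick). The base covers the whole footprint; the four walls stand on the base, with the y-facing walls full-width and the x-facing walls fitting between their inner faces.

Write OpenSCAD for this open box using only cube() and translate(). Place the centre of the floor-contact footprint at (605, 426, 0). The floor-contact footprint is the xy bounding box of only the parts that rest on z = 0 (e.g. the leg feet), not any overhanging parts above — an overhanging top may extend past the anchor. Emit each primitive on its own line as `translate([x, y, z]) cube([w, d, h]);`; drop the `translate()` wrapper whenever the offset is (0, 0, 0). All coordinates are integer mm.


translate([405, 265, 0]) cube([400, 322, 17]);
translate([405, 265, 17]) cube([400, 17, 240]);
translate([405, 570, 17]) cube([400, 17, 240]);
translate([405, 282, 17]) cube([17, 288, 240]);
translate([788, 282, 17]) cube([17, 288, 240]);


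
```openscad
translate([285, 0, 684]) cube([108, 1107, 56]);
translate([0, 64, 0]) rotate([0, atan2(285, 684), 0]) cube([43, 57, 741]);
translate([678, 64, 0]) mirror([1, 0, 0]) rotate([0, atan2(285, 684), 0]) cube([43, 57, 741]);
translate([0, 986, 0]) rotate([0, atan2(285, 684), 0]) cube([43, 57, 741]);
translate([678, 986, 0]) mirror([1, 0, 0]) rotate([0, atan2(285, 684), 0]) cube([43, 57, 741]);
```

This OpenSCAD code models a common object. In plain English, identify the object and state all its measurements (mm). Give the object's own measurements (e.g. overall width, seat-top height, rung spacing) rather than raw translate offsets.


A sawhorse. A 108×1107×56 mm beam (x, y, z) sits on two A-frame leg pairs. Each pair is two raked legs of 43×57 mm section (57 mm along y) splaying symmetrically in x. Each leg rises 684 mm vertically over 285 mm of horizontal reach and is 741 mm long along its own axis. Every leg's outer bottom edge rests on the floor and its outer top edge meets a bottom edge of the beam — the left legs (tilting toward +x) meet the beam's −x bottom edge, the right legs (their mirror images, tilting toward −x) meet its +x bottom edge — so the leg tops tuck under the beam, the beam's underside is 684 mm above the floor, and the feet are 678 mm apart outside-to-outside with the beam centred between them. The two leg pairs are set in 64 mm from either end of the beam.


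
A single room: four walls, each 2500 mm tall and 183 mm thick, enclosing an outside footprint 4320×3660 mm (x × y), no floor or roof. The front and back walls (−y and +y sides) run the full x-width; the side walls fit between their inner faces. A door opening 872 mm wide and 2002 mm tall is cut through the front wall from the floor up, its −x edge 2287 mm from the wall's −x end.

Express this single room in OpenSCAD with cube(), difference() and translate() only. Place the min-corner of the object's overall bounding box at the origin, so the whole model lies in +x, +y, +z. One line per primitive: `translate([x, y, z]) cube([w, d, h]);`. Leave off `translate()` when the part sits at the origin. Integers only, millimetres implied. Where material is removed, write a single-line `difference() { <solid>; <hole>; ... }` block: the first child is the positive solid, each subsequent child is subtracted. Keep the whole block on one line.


difference() { cube([4320, 183, 2500]); translate([2287, 0, 0]) cube([872, 183, 2002]); }
translate([0, 3477, 0]) cube([4320, 183, 2500]);
translate([0, 183, 0]) cube([183, 3294, 2500]);
translate([4137, 183, 0]) cube([183, 3294, 2500]);


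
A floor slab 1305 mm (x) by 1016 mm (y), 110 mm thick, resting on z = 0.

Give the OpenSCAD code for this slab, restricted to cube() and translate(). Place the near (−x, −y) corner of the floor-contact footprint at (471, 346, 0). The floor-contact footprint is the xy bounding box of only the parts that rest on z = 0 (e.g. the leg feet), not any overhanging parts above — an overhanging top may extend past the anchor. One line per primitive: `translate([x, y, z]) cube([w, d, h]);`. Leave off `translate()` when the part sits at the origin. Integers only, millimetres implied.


translate([471, 346, 0]) cube([1305, 1016, 110]);


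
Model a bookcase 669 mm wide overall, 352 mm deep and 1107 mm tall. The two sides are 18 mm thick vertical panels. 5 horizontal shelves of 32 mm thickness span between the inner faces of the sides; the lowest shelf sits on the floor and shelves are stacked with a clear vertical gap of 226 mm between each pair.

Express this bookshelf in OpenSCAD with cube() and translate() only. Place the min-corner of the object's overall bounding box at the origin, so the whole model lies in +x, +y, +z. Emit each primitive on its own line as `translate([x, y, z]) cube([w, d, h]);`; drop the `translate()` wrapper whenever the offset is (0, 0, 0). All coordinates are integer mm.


cube([18, 352, 1107]);
translate([651, 0, 0]) cube([18, 352, 1107]);
translate([18, 0, 0]) cube([633, 352, 32]);
translate([18, 0, 258]) cube([633, 352, 32]);
translate([18, 0, 516]) cube([633, 352, 32]);
translate([18, 0, 774]) cube([633, 352, 32]);
translate([18, 0, 1032]) cube([633, 352, 32]);


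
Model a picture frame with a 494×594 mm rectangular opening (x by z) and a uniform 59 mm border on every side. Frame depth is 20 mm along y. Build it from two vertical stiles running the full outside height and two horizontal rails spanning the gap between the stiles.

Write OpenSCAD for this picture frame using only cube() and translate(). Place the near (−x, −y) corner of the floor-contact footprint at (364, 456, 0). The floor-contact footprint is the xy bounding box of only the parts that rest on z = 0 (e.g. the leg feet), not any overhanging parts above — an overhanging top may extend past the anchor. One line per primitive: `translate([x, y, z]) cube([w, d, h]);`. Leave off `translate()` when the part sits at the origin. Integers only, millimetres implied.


translate([364, 456, 0]) cube([59, 20, 712]);
translate([917, 456, 0]) cube([59, 20, 712]);
translate([423, 456, 0]) cube([494, 20, 59]);
translate([423, 456, 653]) cube([494, 20, 59]);


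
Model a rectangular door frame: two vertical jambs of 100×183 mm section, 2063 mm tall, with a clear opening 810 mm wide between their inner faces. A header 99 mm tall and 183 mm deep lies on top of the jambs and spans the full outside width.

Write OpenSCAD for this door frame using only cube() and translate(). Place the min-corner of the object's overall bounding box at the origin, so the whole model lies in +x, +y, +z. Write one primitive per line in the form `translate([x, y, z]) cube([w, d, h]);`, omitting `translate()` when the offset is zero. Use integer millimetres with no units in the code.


cube([100, 183, 2063]);
translate([910, 0, 0]) cube([100, 183, 2063]);
translate([0, 0, 2063]) cube([1010, 183, 99]);


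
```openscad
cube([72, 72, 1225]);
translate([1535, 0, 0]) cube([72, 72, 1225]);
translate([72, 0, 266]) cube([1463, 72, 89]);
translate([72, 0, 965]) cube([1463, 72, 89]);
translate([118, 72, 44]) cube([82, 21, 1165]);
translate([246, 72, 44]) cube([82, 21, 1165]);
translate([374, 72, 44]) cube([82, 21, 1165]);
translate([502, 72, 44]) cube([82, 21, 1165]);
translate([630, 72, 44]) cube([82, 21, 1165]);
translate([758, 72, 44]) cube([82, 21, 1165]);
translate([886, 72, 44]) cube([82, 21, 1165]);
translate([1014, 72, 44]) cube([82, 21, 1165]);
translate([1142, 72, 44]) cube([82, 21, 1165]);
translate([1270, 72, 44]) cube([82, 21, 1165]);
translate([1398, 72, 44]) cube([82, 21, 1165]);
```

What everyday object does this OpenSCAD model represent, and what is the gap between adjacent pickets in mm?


A fence section. The picket gap is 46 mm.

Two posts, two rails, 11 pickets — a fence section. Span 1463 mm holds 11 pickets of 82 mm with 12 equal gaps: ⌊(1463 − 11·82) / 12⌋ = 46 mm.


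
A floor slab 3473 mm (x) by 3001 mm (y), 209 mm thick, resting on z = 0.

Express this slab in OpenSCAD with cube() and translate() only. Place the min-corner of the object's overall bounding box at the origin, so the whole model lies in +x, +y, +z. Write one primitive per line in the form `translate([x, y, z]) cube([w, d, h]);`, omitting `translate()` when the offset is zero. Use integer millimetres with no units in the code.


cube([3473, 3001, 209]);


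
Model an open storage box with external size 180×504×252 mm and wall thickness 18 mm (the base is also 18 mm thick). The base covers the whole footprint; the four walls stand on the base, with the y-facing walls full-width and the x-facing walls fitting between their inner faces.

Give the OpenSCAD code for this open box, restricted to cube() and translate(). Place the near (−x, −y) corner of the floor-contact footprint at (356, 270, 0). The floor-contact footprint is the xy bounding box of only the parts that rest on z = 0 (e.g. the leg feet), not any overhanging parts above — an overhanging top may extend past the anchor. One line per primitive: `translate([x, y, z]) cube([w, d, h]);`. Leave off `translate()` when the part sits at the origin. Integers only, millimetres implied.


translate([356, 270, 0]) cube([180, 504, 18]);
translate([356, 270, 18]) cube([180, 18, 234]);
translate([356, 756, 18]) cube([180, 18, 234]);
translate([356, 288, 18]) cube([18, 468, 234]);
translate([518, 288, 18]) cube([18, 468, 234]);


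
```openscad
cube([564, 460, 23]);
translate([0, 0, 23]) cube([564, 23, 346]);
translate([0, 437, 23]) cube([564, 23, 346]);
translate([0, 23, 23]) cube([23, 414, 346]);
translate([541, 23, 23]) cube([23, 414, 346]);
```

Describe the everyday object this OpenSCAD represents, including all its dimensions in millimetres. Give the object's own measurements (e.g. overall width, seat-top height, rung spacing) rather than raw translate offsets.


An open-topped rectangular box: outside dimensions 564×460×369 mm, with a uniform wall and base thickness of 23 mm. The base is a full 564×460 slab on the floor; four walls sit on top of the base. The front and back walls (the −y and +y sides) span the full width; the two side walls fit between them.


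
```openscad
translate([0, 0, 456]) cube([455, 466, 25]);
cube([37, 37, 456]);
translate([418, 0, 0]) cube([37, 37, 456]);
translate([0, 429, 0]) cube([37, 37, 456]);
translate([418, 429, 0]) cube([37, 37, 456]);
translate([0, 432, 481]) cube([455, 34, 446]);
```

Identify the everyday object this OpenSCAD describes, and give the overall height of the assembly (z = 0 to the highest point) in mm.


A chair. The overall height is 927 mm.

A slab on four corner posts with a tall panel at the back — a chair. The seat slab sits at z = 456 with thickness 25, and the 446 mm backrest starts at the seat top, so the overall height is 456 + 25 + 446 = 927 mm.


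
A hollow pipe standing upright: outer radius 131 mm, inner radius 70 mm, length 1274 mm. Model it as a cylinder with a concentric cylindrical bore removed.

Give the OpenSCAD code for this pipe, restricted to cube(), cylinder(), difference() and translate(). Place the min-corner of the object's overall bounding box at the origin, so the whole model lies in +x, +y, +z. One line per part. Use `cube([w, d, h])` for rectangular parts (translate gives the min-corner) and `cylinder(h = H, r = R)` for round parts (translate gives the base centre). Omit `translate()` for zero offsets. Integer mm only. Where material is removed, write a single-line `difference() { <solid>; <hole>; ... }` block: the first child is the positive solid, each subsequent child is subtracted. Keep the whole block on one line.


difference() { translate([131, 131, 0]) cylinder(h = 1274, r = 131); translate([131, 131, 0]) cylinder(h = 1274, r = 70); }


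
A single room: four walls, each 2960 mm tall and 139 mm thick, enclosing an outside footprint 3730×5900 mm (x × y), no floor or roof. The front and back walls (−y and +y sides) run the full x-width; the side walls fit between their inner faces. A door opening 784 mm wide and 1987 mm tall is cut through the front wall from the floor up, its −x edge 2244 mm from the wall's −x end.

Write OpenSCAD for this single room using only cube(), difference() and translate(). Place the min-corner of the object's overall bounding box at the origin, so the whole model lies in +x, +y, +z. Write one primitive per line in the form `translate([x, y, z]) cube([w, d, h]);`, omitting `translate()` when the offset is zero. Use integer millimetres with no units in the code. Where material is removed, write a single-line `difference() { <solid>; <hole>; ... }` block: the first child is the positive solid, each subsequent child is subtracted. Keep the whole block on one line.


difference() { cube([3730, 139, 2960]); translate([2244, 0, 0]) cube([784, 139, 1987]); }
translate([0, 5761, 0]) cube([3730, 139, 2960]);
translate([0, 139, 0]) cube([139, 5622, 2960]);
translate([3591, 139, 0]) cube([139, 5622, 2960]);


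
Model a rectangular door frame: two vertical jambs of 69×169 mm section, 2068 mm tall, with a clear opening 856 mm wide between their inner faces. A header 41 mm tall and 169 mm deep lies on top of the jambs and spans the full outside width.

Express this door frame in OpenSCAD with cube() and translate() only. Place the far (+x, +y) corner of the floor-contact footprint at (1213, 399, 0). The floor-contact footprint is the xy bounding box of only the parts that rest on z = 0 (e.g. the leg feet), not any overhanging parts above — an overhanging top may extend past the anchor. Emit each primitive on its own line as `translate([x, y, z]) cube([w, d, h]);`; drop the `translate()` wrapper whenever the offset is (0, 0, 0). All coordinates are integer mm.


translate([219, 230, 0]) cube([69, 169, 2068]);
translate([1144, 230, 0]) cube([69, 169, 2068]);
translate([219, 230, 2068]) cube([994, 169, 41]);


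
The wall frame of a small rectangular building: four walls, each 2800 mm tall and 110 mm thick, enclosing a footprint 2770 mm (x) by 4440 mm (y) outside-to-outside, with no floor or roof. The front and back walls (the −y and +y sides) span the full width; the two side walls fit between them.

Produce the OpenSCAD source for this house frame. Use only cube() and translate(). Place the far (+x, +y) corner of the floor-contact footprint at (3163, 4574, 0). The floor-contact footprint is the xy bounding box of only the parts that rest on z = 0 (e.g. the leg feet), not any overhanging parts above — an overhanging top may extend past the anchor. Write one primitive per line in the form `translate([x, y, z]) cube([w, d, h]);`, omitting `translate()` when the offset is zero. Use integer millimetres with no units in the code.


translate([393, 134, 0]) cube([2770, 110, 2800]);
translate([393, 4464, 0]) cube([2770, 110, 2800]);
translate([393, 244, 0]) cube([110, 4220, 2800]);
translate([3053, 244, 0]) cube([110, 4220, 2800]);


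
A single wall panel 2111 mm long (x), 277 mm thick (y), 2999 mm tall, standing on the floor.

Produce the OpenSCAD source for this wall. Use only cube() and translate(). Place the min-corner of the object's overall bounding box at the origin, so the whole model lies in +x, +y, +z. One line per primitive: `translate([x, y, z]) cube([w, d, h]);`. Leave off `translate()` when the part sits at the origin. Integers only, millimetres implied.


cube([2111, 277, 2999]);


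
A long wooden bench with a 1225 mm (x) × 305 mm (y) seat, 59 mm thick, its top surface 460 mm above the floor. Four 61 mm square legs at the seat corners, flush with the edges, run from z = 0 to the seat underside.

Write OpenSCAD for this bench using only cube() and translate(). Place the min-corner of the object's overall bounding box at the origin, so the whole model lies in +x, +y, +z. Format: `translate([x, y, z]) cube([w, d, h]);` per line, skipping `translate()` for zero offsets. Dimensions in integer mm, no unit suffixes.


// leg_h = 460 − 59 = 401
translate([0, 0, 401]) cube([1225, 305, 59]);
cube([61, 61, 401]);
translate([0, 244, 0]) cube([61, 61, 401]);
translate([1164, 0, 0]) cube([61, 61, 401]);
translate([1164, 244, 0]) cube([61, 61, 401]);


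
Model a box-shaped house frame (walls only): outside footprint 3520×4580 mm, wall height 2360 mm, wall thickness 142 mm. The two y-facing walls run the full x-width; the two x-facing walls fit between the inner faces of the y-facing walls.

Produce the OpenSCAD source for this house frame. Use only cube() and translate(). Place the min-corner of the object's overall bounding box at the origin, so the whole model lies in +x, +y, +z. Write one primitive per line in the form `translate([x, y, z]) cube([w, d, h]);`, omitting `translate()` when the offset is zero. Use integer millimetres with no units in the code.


cube([3520, 142, 2360]);
translate([0, 4438, 0]) cube([3520, 142, 2360]);
translate([0, 142, 0]) cube([142, 4296, 2360]);
translate([3378, 142, 0]) cube([142, 4296, 2360]);


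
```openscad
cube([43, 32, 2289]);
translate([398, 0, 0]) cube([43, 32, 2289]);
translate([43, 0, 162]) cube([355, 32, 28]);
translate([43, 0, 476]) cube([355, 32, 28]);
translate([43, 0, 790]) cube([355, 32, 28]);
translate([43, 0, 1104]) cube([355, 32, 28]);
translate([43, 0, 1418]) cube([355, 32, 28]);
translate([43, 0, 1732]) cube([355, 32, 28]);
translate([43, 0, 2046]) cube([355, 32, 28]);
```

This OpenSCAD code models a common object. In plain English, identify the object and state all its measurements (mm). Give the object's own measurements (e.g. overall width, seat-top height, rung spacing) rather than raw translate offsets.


A straight ladder. Two 43×32 mm vertical rails, 2289 mm tall, stand 441 mm apart (outside-to-outside) with their front faces coplanar on the −y side. 7 rungs, each 32 mm deep and 28 mm tall, span between the inner faces of the rails, front faces flush with the rails. The lowest rung's underside is at z = 162 mm and rungs are spaced 314 mm apart (underside to underside).


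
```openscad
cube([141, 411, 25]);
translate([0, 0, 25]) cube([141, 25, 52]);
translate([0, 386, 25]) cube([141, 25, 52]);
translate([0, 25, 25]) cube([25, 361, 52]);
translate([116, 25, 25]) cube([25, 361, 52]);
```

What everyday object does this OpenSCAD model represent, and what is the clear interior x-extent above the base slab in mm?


An open box. The internal width is 91 mm.

A 141×411 base slab with four walls standing on it — an open box. The base is 141 mm wide and the walls are 25 mm thick, so the internal width is 141 − 2 × 25 = 91 mm.


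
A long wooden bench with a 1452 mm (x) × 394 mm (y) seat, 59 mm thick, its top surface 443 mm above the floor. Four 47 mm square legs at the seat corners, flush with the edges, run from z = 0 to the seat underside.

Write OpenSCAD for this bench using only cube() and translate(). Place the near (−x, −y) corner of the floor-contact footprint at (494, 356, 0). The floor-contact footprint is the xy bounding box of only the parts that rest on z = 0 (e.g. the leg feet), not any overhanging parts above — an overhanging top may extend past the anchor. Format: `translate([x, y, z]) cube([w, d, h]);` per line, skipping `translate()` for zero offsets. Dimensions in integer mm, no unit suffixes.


translate([494, 356, 384]) cube([1452, 394, 59]);
translate([494, 356, 0]) cube([47, 47, 384]);
translate([494, 703, 0]) cube([47, 47, 384]);
translate([1899, 356, 0]) cube([47, 47, 384]);
translate([1899, 703, 0]) cube([47, 47, 384]);


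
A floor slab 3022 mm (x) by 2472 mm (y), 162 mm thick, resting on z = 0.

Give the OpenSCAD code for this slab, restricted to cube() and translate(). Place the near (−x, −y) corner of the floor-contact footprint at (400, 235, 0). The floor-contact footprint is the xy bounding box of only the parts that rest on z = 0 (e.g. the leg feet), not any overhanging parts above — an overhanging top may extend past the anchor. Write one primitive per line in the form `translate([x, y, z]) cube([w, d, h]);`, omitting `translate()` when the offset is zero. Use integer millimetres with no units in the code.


translate([400, 235, 0]) cube([3022, 2472, 162]);


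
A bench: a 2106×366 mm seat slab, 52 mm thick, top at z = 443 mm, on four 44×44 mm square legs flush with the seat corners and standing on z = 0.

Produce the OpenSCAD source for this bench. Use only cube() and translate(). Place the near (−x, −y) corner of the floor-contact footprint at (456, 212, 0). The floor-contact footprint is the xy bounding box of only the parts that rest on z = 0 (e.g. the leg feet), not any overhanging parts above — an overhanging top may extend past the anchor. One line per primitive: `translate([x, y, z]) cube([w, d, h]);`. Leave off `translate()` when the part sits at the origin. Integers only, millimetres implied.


translate([456, 212, 391]) cube([2106, 366, 52]);
translate([456, 212, 0]) cube([44, 44, 391]);
translate([456, 534, 0]) cube([44, 44, 391]);
translate([2518, 212, 0]) cube([44, 44, 391]);
translate([2518, 534, 0]) cube([44, 44, 391]);


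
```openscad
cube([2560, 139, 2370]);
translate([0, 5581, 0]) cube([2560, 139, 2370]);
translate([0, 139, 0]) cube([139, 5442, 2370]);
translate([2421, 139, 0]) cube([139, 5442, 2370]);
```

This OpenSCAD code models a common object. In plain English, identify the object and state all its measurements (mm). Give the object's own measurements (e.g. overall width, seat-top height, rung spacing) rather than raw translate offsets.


The wall frame of a small rectangular building: four walls, each 2370 mm tall and 139 mm thick, enclosing a footprint 2560 mm (x) by 5720 mm (y) outside-to-outside, with no floor or roof. The front and back walls (the −y and +y sides) span the full width; the two side walls fit between them.


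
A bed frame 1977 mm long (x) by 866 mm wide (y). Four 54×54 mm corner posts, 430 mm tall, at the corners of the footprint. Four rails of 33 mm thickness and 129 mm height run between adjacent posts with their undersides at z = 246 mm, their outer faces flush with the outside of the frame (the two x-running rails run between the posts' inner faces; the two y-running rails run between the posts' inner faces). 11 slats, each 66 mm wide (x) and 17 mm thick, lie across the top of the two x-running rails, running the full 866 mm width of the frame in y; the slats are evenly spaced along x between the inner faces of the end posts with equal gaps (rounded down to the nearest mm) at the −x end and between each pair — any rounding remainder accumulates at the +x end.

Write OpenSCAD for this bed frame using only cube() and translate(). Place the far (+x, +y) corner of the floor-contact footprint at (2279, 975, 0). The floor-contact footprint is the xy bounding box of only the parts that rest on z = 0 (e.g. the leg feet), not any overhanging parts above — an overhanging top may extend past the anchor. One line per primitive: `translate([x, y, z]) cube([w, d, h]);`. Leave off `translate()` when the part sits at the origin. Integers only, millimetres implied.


translate([302, 109, 0]) cube([54, 54, 430]);
translate([302, 921, 0]) cube([54, 54, 430]);
translate([2225, 109, 0]) cube([54, 54, 430]);
translate([2225, 921, 0]) cube([54, 54, 430]);
translate([356, 109, 246]) cube([1869, 33, 129]);
translate([356, 942, 246]) cube([1869, 33, 129]);
translate([302, 163, 246]) cube([33, 758, 129]);
translate([2246, 163, 246]) cube([33, 758, 129]);
translate([451, 109, 375]) cube([66, 866, 17]);
translate([612, 109, 375]) cube([66, 866, 17]);
translate([773, 109, 375]) cube([66, 866, 17]);
translate([934, 109, 375]) cube([66, 866, 17]);
translate([1095, 109, 375]) cube([66, 866, 17]);
translate([1256, 109, 375]) cube([66, 866, 17]);
translate([1417, 109, 375]) cube([66, 866, 17]);
translate([1578, 109, 375]) cube([66, 866, 17]);
translate([1739, 109, 375]) cube([66, 866, 17]);
translate([1900, 109, 375]) cube([66, 866, 17]);
translate([2061, 109, 375]) cube([66, 866, 17]);


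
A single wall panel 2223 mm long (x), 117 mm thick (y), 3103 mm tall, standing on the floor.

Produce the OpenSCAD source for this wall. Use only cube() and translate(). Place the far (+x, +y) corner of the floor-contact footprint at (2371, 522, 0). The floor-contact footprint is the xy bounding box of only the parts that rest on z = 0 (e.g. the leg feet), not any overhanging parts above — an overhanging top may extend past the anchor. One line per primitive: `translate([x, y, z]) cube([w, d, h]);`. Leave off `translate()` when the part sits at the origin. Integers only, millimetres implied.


translate([148, 405, 0]) cube([2223, 117, 3103]);


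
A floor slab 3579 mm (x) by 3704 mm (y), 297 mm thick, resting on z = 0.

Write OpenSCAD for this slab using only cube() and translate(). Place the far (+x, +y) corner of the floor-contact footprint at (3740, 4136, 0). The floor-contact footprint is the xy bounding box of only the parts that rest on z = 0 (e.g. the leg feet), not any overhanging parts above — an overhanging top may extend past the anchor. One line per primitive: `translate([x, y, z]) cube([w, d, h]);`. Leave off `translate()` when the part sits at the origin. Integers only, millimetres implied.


translate([161, 432, 0]) cube([3579, 3704, 297]);


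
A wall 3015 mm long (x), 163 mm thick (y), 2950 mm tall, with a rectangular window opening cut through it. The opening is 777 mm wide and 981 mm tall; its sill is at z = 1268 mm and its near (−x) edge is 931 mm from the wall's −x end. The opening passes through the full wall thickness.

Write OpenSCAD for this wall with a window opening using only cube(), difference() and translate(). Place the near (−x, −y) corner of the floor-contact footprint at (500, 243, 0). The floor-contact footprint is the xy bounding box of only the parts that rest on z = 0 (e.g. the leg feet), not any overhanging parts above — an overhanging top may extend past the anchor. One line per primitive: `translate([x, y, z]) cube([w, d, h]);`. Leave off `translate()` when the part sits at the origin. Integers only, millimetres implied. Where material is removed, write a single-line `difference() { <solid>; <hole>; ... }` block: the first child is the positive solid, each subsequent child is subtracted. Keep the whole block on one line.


difference() { translate([500, 243, 0]) cube([3015, 163, 2950]); translate([1431, 243, 1268]) cube([777, 163, 981]); }


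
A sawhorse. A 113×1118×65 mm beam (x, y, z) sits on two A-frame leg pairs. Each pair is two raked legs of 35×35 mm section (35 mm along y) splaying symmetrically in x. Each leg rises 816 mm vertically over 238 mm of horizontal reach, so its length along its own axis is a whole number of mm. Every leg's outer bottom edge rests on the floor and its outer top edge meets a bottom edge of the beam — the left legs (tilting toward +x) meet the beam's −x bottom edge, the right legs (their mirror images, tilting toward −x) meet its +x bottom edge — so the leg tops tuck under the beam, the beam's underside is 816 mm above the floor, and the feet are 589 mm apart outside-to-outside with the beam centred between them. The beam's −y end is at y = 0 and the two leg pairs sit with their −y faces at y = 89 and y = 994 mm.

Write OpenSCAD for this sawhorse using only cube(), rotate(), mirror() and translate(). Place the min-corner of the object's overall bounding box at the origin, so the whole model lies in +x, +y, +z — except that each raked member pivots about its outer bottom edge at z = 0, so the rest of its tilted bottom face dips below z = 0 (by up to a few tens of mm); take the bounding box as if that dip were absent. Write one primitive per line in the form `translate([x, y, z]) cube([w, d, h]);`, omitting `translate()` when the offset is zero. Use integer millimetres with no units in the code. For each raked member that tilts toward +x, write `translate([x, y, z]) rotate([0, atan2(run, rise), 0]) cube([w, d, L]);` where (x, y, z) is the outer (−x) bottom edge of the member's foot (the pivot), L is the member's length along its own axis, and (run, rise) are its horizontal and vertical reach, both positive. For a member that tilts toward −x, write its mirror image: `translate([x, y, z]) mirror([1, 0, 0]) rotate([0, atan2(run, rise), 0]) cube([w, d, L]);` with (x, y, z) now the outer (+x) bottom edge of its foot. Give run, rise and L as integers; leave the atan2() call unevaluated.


translate([238, 0, 816]) cube([113, 1118, 65]);
translate([0, 89, 0]) rotate([0, atan2(238, 816), 0]) cube([35, 35, 850]);
translate([589, 89, 0]) mirror([1, 0, 0]) rotate([0, atan2(238, 816), 0]) cube([35, 35, 850]);
translate([0, 994, 0]) rotate([0, atan2(238, 816), 0]) cube([35, 35, 850]);
translate([589, 994, 0]) mirror([1, 0, 0]) rotate([0, atan2(238, 816), 0]) cube([35, 35, 850]);
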